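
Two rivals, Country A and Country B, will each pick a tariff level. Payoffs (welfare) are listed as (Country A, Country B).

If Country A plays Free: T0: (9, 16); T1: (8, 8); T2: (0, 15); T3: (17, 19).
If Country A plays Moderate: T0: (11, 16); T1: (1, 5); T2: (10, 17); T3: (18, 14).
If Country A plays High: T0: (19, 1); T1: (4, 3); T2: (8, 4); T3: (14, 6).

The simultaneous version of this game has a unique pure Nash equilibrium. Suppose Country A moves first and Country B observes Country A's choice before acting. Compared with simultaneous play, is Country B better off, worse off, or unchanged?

better off

Solve by backward induction (Country A leads).
- Free: Country B compares 16, 8, 15, 19 and picks T3; Country A would get 17.
- Moderate: Country B compares 16, 5, 17, 14 and picks T2; Country A would get 10.
- High: Country B compares 1, 3, 4, 6 and picks T3; Country A would get 14.
Country A's induced payoffs are 17, 10, 14, so Country A commits to Free. Subgame-perfect outcome: (Free, T3) with payoffs (17, 19).
Now find the simultaneous Nash equilibrium.
Country A's best replies: T0→High; T1→Free; T2→Moderate; T3→Moderate.
Country B's best replies: Free→T3; Moderate→T2; High→T3.
Only (Moderate, T2) has each player best-responding; Nash payoffs (10, 17).
Country B earns 19 sequentially versus 17 at the Nash outcome: better off.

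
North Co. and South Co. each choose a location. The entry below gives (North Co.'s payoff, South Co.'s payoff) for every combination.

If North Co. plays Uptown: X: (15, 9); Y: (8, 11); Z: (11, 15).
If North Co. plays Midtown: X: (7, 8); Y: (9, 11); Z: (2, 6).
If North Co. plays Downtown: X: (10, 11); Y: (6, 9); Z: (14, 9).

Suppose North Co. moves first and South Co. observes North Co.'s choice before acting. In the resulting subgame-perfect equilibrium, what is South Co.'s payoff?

15

South Co. best-responds to each possible North Co. move:
- Uptown → South Co. plays Z (best of 9, 11, 15); North Co. gets 11.
- Midtown → South Co. plays Y (best of 8, 11, 6); North Co. gets 9.
- Downtown → South Co. plays X (best of 11, 9, 9); North Co. gets 10.
Maximizing over 11, 9, 10, North Co. chooses Uptown. Subgame-perfect outcome: (Uptown, Z) with payoffs (11, 15).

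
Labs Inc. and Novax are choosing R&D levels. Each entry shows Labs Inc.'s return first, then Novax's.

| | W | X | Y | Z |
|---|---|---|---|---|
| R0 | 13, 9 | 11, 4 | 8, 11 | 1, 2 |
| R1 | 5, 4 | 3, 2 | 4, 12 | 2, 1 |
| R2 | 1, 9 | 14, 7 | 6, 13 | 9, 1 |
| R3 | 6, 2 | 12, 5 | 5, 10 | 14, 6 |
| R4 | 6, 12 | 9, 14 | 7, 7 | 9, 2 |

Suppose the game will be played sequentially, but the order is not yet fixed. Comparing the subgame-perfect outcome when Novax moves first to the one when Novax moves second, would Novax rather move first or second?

second

If Labs Inc. leads: Novax's best replies are R0→Y, R1→Y, R2→Y, R3→Y, R4→X; Labs Inc.'s induced payoffs 8, 4, 6, 5, 9; outcome (R4, X), payoffs (9, 14).
If Novax leads: Labs Inc.'s best replies are W→R0, X→R2, Y→R0, Z→R3; Novax's induced payoffs 9, 7, 11, 6; outcome (R0, Y), payoffs (8, 11).
Novax gets 11 moving first and 14 moving second, so Novax prefers to move second.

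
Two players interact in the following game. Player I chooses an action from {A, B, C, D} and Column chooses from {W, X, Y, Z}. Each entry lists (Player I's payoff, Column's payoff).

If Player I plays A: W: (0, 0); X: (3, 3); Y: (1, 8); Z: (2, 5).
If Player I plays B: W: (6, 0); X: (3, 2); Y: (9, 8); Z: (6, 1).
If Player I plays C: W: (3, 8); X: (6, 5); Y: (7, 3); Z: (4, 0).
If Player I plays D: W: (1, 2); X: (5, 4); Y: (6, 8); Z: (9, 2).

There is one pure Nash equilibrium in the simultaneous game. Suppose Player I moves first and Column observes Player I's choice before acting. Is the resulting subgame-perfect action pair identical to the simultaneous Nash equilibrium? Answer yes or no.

Solve by backward induction (Player I leads).
- A → Column plays Y (best of 0, 3, 8, 5); Player I gets 1.
- B → Column plays Y (best of 0, 2, 8, 1); Player I gets 9.
- C → Column plays W (best of 8, 5, 3, 0); Player I gets 3.
- D → Column plays Y (best of 2, 4, 8, 2); Player I gets 6.
Among 1, 9, 3, 6, the best is 9 at B. Subgame-perfect outcome: (B, Y) with payoffs (9, 8).
For the simultaneous game, intersect best replies.
Player I's best replies: W→B; X→C; Y→B; Z→D.
Column's best replies: A→Y; B→Y; C→W; D→Y.
The unique mutual best reply is (B, Y), giving (9, 8).
Sequential outcome (B, Y) coincides with the Nash profile (B, Y).

yes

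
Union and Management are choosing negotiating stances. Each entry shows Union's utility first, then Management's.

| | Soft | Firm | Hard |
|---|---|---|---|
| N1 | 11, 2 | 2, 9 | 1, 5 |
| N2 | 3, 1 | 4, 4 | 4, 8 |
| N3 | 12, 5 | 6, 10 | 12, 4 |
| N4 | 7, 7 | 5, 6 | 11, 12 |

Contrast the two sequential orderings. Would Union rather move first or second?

first

If Union leads: Management's best replies are N1→Firm, N2→Hard, N3→Firm, N4→Hard; Union's induced payoffs 2, 4, 6, 11; outcome (N4, Hard), payoffs (11, 12).
If Management leads: Union's best replies are Soft→N3, Firm→N3, Hard→N3; Management's induced payoffs 5, 10, 4; outcome (N3, Firm), payoffs (6, 10).
Union gets 11 moving first and 6 moving second, so Union prefers to move first.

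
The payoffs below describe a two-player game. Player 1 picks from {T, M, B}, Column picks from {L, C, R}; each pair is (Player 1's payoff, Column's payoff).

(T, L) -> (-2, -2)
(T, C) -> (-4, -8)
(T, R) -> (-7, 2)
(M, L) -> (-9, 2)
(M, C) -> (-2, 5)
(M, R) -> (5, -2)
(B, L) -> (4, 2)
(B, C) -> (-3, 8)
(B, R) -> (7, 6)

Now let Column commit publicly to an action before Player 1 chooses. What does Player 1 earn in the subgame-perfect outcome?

7

Backward induction with Column moving first.
- L: BR = B, leader payoff 2.
- C: BR = M, leader payoff 5.
- R: BR = B, leader payoff 6.
Column's induced payoffs are 2, 5, 6, so Column commits to R. Subgame-perfect outcome: (B, R) with payoffs (7, 6).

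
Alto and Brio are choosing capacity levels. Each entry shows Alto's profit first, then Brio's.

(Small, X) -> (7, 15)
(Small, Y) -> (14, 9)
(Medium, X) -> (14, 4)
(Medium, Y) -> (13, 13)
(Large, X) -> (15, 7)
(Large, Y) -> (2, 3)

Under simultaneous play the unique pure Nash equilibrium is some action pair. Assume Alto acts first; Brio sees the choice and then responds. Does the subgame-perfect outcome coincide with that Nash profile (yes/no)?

Solve by backward induction (Alto leads).
- Small → Brio plays X (best of 15, 9); Alto gets 7.
- Medium → Brio plays Y (best of 4, 13); Alto gets 13.
- Large → Brio plays X (best of 7, 3); Alto gets 15.
Maximizing over 7, 13, 15, Alto chooses Large. Subgame-perfect outcome: (Large, X) with payoffs (15, 7).
Now find the simultaneous Nash equilibrium.
Alto's best replies: X→Large; Y→Small.
Brio's best replies: Small→X; Medium→Y; Large→X.
The unique mutual best reply is (Large, X), giving (15, 7).
Sequential outcome (Large, X) coincides with the Nash profile (Large, X).

yes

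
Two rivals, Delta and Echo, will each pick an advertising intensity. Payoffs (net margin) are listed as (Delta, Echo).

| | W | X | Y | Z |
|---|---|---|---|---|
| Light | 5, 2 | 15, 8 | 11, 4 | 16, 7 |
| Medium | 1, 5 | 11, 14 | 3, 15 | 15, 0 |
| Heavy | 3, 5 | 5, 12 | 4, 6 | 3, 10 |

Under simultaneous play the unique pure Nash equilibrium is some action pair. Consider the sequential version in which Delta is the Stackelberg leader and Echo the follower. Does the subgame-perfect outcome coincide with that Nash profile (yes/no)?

yes

Work backward from Echo's decision.
- Light: Echo compares 2, 8, 4, 7 and picks X; Delta would get 15.
- Medium: Echo compares 5, 14, 15, 0 and picks Y; Delta would get 3.
- Heavy: Echo compares 5, 12, 6, 10 and picks X; Delta would get 5.
Delta's induced payoffs are 15, 3, 5, so Delta commits to Light. Subgame-perfect outcome: (Light, X) with payoffs (15, 8).
Under simultaneous play:
Delta's best replies: W→Light; X→Light; Y→Light; Z→Light.
Echo's best replies: Light→X; Medium→Y; Heavy→X.
The unique mutual best reply is (Light, X), giving (15, 8).
Sequential outcome (Light, X) coincides with the Nash profile (Light, X).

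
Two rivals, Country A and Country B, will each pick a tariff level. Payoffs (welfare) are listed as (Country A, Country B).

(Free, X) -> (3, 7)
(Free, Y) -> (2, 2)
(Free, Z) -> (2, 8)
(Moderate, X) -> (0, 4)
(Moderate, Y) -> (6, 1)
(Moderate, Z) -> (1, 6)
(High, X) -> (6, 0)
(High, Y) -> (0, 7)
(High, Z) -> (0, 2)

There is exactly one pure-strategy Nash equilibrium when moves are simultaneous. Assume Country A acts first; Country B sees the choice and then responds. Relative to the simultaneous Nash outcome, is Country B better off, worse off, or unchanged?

Solve by backward induction (Country A leads).
- Free: BR = Z, leader payoff 2.
- Moderate: BR = Z, leader payoff 1.
- High: BR = Y, leader payoff 0.
Maximizing over 2, 1, 0, Country A chooses Free. Subgame-perfect outcome: (Free, Z) with payoffs (2, 8).
Under simultaneous play:
Country A's best replies: X→High; Y→Moderate; Z→Free.
Country B's best replies: Free→Z; Moderate→Z; High→Y.
The unique mutual best reply is (Free, Z), giving (2, 8).
Country B earns 8 sequentially versus 8 at the Nash outcome: unchanged.

unchanged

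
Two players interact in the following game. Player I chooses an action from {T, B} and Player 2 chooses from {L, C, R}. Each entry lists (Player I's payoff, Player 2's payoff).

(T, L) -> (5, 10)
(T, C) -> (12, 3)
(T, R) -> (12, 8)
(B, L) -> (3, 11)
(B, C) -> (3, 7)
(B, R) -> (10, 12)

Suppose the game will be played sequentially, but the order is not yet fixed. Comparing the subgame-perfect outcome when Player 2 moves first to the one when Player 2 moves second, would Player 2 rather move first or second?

If Player I leads: Player 2's best replies are T→L, B→R; Player I's induced payoffs 5, 10; outcome (B, R), payoffs (10, 12).
If Player 2 leads: Player I's best replies are L→T, C→T, R→T; Player 2's induced payoffs 10, 3, 8; outcome (T, L), payoffs (5, 10).
Player 2 gets 10 moving first and 12 moving second, so Player 2 prefers to move second.

second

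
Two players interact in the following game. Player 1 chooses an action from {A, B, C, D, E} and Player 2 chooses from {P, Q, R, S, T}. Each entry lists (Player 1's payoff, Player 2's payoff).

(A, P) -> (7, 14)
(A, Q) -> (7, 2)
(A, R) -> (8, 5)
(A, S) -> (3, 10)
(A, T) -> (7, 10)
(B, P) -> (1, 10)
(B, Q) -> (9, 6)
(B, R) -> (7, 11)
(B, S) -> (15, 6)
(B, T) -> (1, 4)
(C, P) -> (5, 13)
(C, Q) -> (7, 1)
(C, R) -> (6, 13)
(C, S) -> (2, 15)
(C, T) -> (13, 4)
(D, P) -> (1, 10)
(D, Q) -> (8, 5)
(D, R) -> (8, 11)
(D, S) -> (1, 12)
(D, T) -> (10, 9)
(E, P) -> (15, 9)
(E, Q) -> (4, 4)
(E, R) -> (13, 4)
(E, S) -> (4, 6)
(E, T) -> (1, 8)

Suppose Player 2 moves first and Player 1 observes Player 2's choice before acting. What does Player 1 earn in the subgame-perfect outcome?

Player 1 best-responds to each possible Player 2 move:
- P: BR = E, leader payoff 9.
- Q: BR = B, leader payoff 6.
- R: BR = E, leader payoff 4.
- S: BR = B, leader payoff 6.
- T: BR = C, leader payoff 4.
Maximizing over 9, 6, 4, 6, 4, Player 2 chooses P. Subgame-perfect outcome: (E, P) with payoffs (15, 9).

15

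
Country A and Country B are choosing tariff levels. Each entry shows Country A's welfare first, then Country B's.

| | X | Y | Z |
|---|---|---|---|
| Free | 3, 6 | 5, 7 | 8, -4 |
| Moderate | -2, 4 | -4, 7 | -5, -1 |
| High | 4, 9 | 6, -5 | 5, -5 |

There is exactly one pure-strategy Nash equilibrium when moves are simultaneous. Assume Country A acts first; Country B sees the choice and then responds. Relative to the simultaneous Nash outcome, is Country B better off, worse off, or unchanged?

worse off

Solve by backward induction (Country A leads).
- Free: BR = Y, leader payoff 5.
- Moderate: BR = Y, leader payoff -4.
- High: BR = X, leader payoff 4.
Among 5, -4, 4, the best is 5 at Free. Subgame-perfect outcome: (Free, Y) with payoffs (5, 7).
Under simultaneous play:
Country A's best replies: X→High; Y→High; Z→Free.
Country B's best replies: Free→Y; Moderate→Y; High→X.
The unique mutual best reply is (High, X), giving (4, 9).
Country B earns 7 sequentially versus 9 at the Nash outcome: worse off.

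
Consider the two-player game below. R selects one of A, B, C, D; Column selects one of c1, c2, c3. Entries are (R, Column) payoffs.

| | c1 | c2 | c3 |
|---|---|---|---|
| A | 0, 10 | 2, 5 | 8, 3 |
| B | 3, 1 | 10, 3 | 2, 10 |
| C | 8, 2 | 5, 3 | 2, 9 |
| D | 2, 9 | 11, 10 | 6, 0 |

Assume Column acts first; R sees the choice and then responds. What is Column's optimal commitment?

Solve by backward induction (Column leads).
- c1: R compares 0, 3, 8, 2 and picks C; Column would get 2.
- c2: R compares 2, 10, 5, 11 and picks D; Column would get 10.
- c3: R compares 8, 2, 2, 6 and picks A; Column would get 3.
Among 2, 10, 3, the best is 10 at c2. Subgame-perfect outcome: (D, c2) with payoffs (11, 10).

c2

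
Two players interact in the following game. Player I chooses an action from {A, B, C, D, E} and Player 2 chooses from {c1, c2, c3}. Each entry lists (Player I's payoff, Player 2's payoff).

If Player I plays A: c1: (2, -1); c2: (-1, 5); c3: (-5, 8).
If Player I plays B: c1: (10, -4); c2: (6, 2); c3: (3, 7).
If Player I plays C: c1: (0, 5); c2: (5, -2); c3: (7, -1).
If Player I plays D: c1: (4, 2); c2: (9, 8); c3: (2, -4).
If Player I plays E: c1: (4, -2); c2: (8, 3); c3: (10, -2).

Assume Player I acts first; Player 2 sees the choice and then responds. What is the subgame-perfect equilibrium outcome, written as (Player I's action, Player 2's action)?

(D, c2)

Work backward from Player 2's decision.
- A: BR = c3, leader payoff -5.
- B: BR = c3, leader payoff 3.
- C: BR = c1, leader payoff 0.
- D: BR = c2, leader payoff 9.
- E: BR = c2, leader payoff 8.
Among -5, 3, 0, 9, 8, the best is 9 at D. Subgame-perfect outcome: (D, c2) with payoffs (9, 8).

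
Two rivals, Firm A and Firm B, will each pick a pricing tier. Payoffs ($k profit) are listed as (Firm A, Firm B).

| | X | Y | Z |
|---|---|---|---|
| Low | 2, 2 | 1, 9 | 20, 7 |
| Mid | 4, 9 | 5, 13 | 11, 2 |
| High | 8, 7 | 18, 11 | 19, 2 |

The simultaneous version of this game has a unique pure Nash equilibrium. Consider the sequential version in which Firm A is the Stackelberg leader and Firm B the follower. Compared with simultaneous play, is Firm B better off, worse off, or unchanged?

Work backward from Firm B's decision.
- Low: BR = Y, leader payoff 1.
- Mid: BR = Y, leader payoff 5.
- High: BR = Y, leader payoff 18.
Among 1, 5, 18, the best is 18 at High. Subgame-perfect outcome: (High, Y) with payoffs (18, 11).
Now find the simultaneous Nash equilibrium.
Firm A's best replies: X→High; Y→High; Z→Low.
Firm B's best replies: Low→Y; Mid→Y; High→Y.
Only (High, Y) has each player best-responding; Nash payoffs (18, 11).
Firm B earns 11 sequentially versus 11 at the Nash outcome: unchanged.

unchanged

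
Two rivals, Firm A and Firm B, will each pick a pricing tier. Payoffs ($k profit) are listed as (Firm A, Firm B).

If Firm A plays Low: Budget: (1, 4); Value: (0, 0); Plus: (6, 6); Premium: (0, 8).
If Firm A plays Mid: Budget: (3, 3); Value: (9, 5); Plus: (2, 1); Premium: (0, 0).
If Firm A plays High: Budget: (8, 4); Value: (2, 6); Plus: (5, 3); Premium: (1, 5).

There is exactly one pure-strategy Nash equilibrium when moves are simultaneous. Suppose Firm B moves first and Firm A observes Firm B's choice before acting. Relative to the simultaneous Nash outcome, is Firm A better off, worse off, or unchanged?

Backward induction with Firm B moving first.
- Budget: Firm A compares 1, 3, 8 and picks High; Firm B would get 4.
- Value: Firm A compares 0, 9, 2 and picks Mid; Firm B would get 5.
- Plus: Firm A compares 6, 2, 5 and picks Low; Firm B would get 6.
- Premium: Firm A compares 0, 0, 1 and picks High; Firm B would get 5.
Among 4, 5, 6, 5, the best is 6 at Plus. Subgame-perfect outcome: (Low, Plus) with payoffs (6, 6).
Now find the simultaneous Nash equilibrium.
Firm A's best replies: Budget→High; Value→Mid; Plus→Low; Premium→High.
Firm B's best replies: Low→Premium; Mid→Value; High→Value.
Only (Mid, Value) has each player best-responding; Nash payoffs (9, 5).
Firm A earns 6 sequentially versus 9 at the Nash outcome: worse off.

worse off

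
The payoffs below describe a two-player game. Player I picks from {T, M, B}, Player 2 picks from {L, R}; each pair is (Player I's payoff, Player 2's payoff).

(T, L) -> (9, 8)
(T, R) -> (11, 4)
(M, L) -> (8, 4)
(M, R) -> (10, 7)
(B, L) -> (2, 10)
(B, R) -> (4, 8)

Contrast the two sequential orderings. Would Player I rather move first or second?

first

If Player I leads: Player 2's best replies are T→L, M→R, B→L; Player I's induced payoffs 9, 10, 2; outcome (M, R), payoffs (10, 7).
If Player 2 leads: Player I's best replies are L→T, R→T; Player 2's induced payoffs 8, 4; outcome (T, L), payoffs (9, 8).
Player I gets 10 moving first and 9 moving second, so Player I prefers to move first.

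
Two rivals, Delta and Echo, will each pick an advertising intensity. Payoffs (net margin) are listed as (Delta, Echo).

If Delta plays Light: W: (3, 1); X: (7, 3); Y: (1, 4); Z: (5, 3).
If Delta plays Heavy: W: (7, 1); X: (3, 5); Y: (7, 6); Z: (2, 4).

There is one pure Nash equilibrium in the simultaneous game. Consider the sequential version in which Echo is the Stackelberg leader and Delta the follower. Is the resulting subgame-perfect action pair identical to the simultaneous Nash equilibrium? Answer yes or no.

Backward induction with Echo moving first.
- W → Delta plays Heavy (best of 3, 7); Echo gets 1.
- X → Delta plays Light (best of 7, 3); Echo gets 3.
- Y → Delta plays Heavy (best of 1, 7); Echo gets 6.
- Z → Delta plays Light (best of 5, 2); Echo gets 3.
Among 1, 3, 6, 3, the best is 6 at Y. Subgame-perfect outcome: (Heavy, Y) with payoffs (7, 6).
Under simultaneous play:
Delta's best replies: W→Heavy; X→Light; Y→Heavy; Z→Light.
Echo's best replies: Light→Y; Heavy→Y.
Only (Heavy, Y) has each player best-responding; Nash payoffs (7, 6).
Sequential outcome (Heavy, Y) coincides with the Nash profile (Heavy, Y).

yes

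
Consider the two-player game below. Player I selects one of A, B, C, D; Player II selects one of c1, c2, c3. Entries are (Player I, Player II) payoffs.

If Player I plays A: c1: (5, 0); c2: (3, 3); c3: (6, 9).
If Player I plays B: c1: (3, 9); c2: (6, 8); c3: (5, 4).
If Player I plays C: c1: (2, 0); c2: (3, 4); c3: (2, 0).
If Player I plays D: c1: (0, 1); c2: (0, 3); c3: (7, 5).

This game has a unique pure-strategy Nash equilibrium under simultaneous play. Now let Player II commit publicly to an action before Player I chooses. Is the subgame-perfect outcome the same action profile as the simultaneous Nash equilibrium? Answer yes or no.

Work backward from Player I's decision.
- c1 → Player I plays A (best of 5, 3, 2, 0); Player II gets 0.
- c2 → Player I plays B (best of 3, 6, 3, 0); Player II gets 8.
- c3 → Player I plays D (best of 6, 5, 2, 7); Player II gets 5.
Maximizing over 0, 8, 5, Player II chooses c2. Subgame-perfect outcome: (B, c2) with payoffs (6, 8).
For the simultaneous game, intersect best replies.
Player I's best replies: c1→A; c2→B; c3→D.
Player II's best replies: A→c3; B→c1; C→c2; D→c3.
The unique mutual best reply is (D, c3), giving (7, 5).
Sequential outcome (B, c2) differs from the Nash profile (D, c3).

no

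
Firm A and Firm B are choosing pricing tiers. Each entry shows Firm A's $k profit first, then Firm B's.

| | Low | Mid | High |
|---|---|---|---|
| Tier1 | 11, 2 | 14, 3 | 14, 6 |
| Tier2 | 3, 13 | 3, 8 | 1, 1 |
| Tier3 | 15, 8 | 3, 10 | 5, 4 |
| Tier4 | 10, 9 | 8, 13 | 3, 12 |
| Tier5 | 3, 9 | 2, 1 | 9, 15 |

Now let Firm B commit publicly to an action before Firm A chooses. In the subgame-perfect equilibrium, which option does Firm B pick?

Low

Backward induction with Firm B moving first.
- Low → Firm A plays Tier3 (best of 11, 3, 15, 10, 3); Firm B gets 8.
- Mid → Firm A plays Tier1 (best of 14, 3, 3, 8, 2); Firm B gets 3.
- High → Firm A plays Tier1 (best of 14, 1, 5, 3, 9); Firm B gets 6.
Firm B's induced payoffs are 8, 3, 6, so Firm B commits to Low. Subgame-perfect outcome: (Tier3, Low) with payoffs (15, 8).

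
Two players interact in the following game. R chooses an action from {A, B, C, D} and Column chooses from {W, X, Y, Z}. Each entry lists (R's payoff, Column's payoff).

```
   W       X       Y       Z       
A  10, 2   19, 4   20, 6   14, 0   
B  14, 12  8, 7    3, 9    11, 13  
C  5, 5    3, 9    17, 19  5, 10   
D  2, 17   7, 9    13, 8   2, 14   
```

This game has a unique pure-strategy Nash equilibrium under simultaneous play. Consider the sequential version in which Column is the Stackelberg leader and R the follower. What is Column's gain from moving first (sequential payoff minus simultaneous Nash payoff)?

Backward induction with Column moving first.
- W: BR = B, leader payoff 12.
- X: BR = A, leader payoff 4.
- Y: BR = A, leader payoff 6.
- Z: BR = A, leader payoff 0.
Column's induced payoffs are 12, 4, 6, 0, so Column commits to W. Subgame-perfect outcome: (B, W) with payoffs (14, 12).
Now find the simultaneous Nash equilibrium.
R's best replies: W→B; X→A; Y→A; Z→A.
Column's best replies: A→Y; B→Z; C→Y; D→W.
The unique mutual best reply is (A, Y), giving (20, 6).
Column's commitment gain: 12 − 6 = 6.

6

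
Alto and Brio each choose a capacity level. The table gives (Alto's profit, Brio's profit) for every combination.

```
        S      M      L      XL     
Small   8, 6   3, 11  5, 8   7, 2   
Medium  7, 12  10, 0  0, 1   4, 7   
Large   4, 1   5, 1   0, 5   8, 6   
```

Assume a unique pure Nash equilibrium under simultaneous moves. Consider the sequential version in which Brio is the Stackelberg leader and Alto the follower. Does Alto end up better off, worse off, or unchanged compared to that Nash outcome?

worse off

Solve by backward induction (Brio leads).
- S → Alto plays Small (best of 8, 7, 4); Brio gets 6.
- M → Alto plays Medium (best of 3, 10, 5); Brio gets 0.
- L → Alto plays Small (best of 5, 0, 0); Brio gets 8.
- XL → Alto plays Large (best of 7, 4, 8); Brio gets 6.
Brio's induced payoffs are 6, 0, 8, 6, so Brio commits to L. Subgame-perfect outcome: (Small, L) with payoffs (5, 8).
Now find the simultaneous Nash equilibrium.
Alto's best replies: S→Small; M→Medium; L→Small; XL→Large.
Brio's best replies: Small→M; Medium→S; Large→XL.
The unique mutual best reply is (Large, XL), giving (8, 6).
Alto earns 5 sequentially versus 8 at the Nash outcome: worse off.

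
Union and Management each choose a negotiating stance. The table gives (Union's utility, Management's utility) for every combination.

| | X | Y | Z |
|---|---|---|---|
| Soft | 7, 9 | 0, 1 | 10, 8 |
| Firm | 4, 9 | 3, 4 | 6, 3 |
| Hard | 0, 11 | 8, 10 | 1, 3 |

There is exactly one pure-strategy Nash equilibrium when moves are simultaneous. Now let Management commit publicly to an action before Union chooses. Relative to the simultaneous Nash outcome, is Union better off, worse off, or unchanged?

better off

Union best-responds to each possible Management move:
- X: BR = Soft, leader payoff 9.
- Y: BR = Hard, leader payoff 10.
- Z: BR = Soft, leader payoff 8.
Maximizing over 9, 10, 8, Management chooses Y. Subgame-perfect outcome: (Hard, Y) with payoffs (8, 10).
Under simultaneous play:
Union's best replies: X→Soft; Y→Hard; Z→Soft.
Management's best replies: Soft→X; Firm→X; Hard→X.
The unique mutual best reply is (Soft, X), giving (7, 9).
Union earns 8 sequentially versus 7 at the Nash outcome: better off.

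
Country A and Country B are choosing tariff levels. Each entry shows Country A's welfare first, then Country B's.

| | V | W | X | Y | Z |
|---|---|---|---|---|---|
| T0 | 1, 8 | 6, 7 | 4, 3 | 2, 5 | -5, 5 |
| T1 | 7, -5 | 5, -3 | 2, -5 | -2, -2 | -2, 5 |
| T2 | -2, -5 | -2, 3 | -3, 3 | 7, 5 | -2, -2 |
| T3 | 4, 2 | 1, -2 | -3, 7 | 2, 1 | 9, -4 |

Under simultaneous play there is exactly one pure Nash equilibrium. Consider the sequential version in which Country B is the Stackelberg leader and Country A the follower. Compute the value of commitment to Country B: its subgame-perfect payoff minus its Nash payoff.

Backward induction with Country B moving first.
- V: BR = T1, leader payoff -5.
- W: BR = T0, leader payoff 7.
- X: BR = T0, leader payoff 3.
- Y: BR = T2, leader payoff 5.
- Z: BR = T3, leader payoff -4.
Maximizing over -5, 7, 3, 5, -4, Country B chooses W. Subgame-perfect outcome: (T0, W) with payoffs (6, 7).
Under simultaneous play:
Country A's best replies: V→T1; W→T0; X→T0; Y→T2; Z→T3.
Country B's best replies: T0→V; T1→Z; T2→Y; T3→X.
Only (T2, Y) has each player best-responding; Nash payoffs (7, 5).
Country B's commitment gain: 7 − 5 = 2.

2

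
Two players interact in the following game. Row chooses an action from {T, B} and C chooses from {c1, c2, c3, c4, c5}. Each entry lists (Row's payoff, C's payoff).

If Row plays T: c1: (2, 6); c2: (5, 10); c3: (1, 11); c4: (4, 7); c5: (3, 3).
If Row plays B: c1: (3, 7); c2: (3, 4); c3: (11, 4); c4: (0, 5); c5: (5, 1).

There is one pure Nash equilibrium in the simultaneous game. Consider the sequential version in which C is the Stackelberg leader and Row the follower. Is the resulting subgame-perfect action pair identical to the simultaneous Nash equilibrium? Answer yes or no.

no

Solve by backward induction (C leads).
- c1 → Row plays B (best of 2, 3); C gets 7.
- c2 → Row plays T (best of 5, 3); C gets 10.
- c3 → Row plays B (best of 1, 11); C gets 4.
- c4 → Row plays T (best of 4, 0); C gets 7.
- c5 → Row plays B (best of 3, 5); C gets 1.
C's induced payoffs are 7, 10, 4, 7, 1, so C commits to c2. Subgame-perfect outcome: (T, c2) with payoffs (5, 10).
Under simultaneous play:
Row's best replies: c1→B; c2→T; c3→B; c4→T; c5→B.
C's best replies: T→c3; B→c1.
The unique mutual best reply is (B, c1), giving (3, 7).
Sequential outcome (T, c2) differs from the Nash profile (B, c1).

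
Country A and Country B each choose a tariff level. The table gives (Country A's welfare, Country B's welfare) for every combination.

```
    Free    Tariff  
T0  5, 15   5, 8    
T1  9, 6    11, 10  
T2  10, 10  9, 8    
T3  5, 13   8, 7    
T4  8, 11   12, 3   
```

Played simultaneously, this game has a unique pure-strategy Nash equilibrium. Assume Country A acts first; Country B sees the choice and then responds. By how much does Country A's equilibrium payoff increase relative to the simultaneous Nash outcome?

1

Country B best-responds to each possible Country A move:
- T0: Country B compares 15, 8 and picks Free; Country A would get 5.
- T1: Country B compares 6, 10 and picks Tariff; Country A would get 11.
- T2: Country B compares 10, 8 and picks Free; Country A would get 10.
- T3: Country B compares 13, 7 and picks Free; Country A would get 5.
- T4: Country B compares 11, 3 and picks Free; Country A would get 8.
Among 5, 11, 10, 5, 8, the best is 11 at T1. Subgame-perfect outcome: (T1, Tariff) with payoffs (11, 10).
For the simultaneous game, intersect best replies.
Country A's best replies: Free→T2; Tariff→T4.
Country B's best replies: T0→Free; T1→Tariff; T2→Free; T3→Free; T4→Free.
Only (T2, Free) has each player best-responding; Nash payoffs (10, 10).
Country A's commitment gain: 11 − 10 = 1.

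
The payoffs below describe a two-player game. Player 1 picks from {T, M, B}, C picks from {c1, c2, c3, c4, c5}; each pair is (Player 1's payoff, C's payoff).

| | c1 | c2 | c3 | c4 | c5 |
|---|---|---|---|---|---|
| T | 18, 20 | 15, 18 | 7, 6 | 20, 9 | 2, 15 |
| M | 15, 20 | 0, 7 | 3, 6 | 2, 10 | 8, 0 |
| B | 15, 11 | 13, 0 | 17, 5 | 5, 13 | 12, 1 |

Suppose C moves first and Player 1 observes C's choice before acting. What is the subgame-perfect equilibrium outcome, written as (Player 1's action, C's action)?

(T, c1)

Player 1 best-responds to each possible C move:
- c1: Player 1 compares 18, 15, 15 and picks T; C would get 20.
- c2: Player 1 compares 15, 0, 13 and picks T; C would get 18.
- c3: Player 1 compares 7, 3, 17 and picks B; C would get 5.
- c4: Player 1 compares 20, 2, 5 and picks T; C would get 9.
- c5: Player 1 compares 2, 8, 12 and picks B; C would get 1.
C's induced payoffs are 20, 18, 5, 9, 1, so C commits to c1. Subgame-perfect outcome: (T, c1) with payoffs (18, 20).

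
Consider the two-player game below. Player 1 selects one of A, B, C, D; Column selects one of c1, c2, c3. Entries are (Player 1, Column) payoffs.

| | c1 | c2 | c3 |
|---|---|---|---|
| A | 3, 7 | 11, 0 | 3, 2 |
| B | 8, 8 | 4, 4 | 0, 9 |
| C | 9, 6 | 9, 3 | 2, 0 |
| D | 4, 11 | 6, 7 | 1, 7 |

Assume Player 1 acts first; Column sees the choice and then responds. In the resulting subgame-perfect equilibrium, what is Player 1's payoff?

9

Column best-responds to each possible Player 1 move:
- A: Column compares 7, 0, 2 and picks c1; Player 1 would get 3.
- B: Column compares 8, 4, 9 and picks c3; Player 1 would get 0.
- C: Column compares 6, 3, 0 and picks c1; Player 1 would get 9.
- D: Column compares 11, 7, 7 and picks c1; Player 1 would get 4.
Player 1's induced payoffs are 3, 0, 9, 4, so Player 1 commits to C. Subgame-perfect outcome: (C, c1) with payoffs (9, 6).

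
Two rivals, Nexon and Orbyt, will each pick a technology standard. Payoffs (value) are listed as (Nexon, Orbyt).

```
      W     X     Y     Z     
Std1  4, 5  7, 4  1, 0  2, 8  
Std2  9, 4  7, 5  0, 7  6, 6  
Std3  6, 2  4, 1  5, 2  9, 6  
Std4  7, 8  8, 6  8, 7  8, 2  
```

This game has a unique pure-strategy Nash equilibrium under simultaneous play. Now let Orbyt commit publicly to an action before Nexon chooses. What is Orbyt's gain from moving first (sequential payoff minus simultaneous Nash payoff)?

1

Solve by backward induction (Orbyt leads).
- W → Nexon plays Std2 (best of 4, 9, 6, 7); Orbyt gets 4.
- X → Nexon plays Std4 (best of 7, 7, 4, 8); Orbyt gets 6.
- Y → Nexon plays Std4 (best of 1, 0, 5, 8); Orbyt gets 7.
- Z → Nexon plays Std3 (best of 2, 6, 9, 8); Orbyt gets 6.
Among 4, 6, 7, 6, the best is 7 at Y. Subgame-perfect outcome: (Std4, Y) with payoffs (8, 7).
Under simultaneous play:
Nexon's best replies: W→Std2; X→Std4; Y→Std4; Z→Std3.
Orbyt's best replies: Std1→Z; Std2→Y; Std3→Z; Std4→W.
Only (Std3, Z) has each player best-responding; Nash payoffs (9, 6).
Orbyt's commitment gain: 7 − 6 = 1.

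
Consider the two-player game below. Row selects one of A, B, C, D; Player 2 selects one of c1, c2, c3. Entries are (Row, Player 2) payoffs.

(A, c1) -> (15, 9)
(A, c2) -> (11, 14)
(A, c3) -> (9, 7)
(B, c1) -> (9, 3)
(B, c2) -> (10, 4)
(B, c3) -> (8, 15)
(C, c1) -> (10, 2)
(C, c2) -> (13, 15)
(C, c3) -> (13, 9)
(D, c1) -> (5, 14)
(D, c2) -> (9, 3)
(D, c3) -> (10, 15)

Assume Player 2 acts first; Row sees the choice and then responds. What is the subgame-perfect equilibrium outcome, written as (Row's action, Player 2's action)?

Backward induction with Player 2 moving first.
- c1: BR = A, leader payoff 9.
- c2: BR = C, leader payoff 15.
- c3: BR = C, leader payoff 9.
Player 2's induced payoffs are 9, 15, 9, so Player 2 commits to c2. Subgame-perfect outcome: (C, c2) with payoffs (13, 15).

(C, c2)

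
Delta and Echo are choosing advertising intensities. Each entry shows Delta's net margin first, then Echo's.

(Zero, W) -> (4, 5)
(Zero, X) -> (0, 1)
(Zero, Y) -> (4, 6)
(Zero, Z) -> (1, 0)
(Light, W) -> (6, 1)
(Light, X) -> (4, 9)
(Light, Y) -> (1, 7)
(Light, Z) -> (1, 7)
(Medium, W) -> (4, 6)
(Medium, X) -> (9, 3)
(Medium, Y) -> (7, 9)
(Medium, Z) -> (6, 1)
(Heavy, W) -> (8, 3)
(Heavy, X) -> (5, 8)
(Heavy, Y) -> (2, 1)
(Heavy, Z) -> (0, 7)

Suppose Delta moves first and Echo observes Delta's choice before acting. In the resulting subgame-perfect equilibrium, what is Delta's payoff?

Work backward from Echo's decision.
- Zero → Echo plays Y (best of 5, 1, 6, 0); Delta gets 4.
- Light → Echo plays X (best of 1, 9, 7, 7); Delta gets 4.
- Medium → Echo plays Y (best of 6, 3, 9, 1); Delta gets 7.
- Heavy → Echo plays X (best of 3, 8, 1, 7); Delta gets 5.
Delta's induced payoffs are 4, 4, 7, 5, so Delta commits to Medium. Subgame-perfect outcome: (Medium, Y) with payoffs (7, 9).

7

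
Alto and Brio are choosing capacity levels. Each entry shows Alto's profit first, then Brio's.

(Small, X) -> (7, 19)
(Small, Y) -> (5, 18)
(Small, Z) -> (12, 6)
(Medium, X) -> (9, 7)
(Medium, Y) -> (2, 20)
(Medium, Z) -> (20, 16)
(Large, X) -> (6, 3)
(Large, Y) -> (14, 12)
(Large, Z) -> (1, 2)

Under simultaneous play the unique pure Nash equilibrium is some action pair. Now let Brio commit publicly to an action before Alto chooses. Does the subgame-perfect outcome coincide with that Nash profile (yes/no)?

no

Work backward from Alto's decision.
- X: Alto compares 7, 9, 6 and picks Medium; Brio would get 7.
- Y: Alto compares 5, 2, 14 and picks Large; Brio would get 12.
- Z: Alto compares 12, 20, 1 and picks Medium; Brio would get 16.
Brio's induced payoffs are 7, 12, 16, so Brio commits to Z. Subgame-perfect outcome: (Medium, Z) with payoffs (20, 16).
Now find the simultaneous Nash equilibrium.
Alto's best replies: X→Medium; Y→Large; Z→Medium.
Brio's best replies: Small→X; Medium→Y; Large→Y.
The unique mutual best reply is (Large, Y), giving (14, 12).
Sequential outcome (Medium, Z) differs from the Nash profile (Large, Y).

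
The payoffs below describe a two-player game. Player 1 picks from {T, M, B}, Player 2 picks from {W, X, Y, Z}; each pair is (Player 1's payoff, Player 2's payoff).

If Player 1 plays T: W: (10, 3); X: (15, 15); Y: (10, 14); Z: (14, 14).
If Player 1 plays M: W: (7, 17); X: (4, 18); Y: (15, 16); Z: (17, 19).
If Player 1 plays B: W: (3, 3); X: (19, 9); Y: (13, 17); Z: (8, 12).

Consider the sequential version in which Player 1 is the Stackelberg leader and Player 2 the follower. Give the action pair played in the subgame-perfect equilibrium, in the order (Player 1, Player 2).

Solve by backward induction (Player 1 leads).
- T: BR = X, leader payoff 15.
- M: BR = Z, leader payoff 17.
- B: BR = Y, leader payoff 13.
Maximizing over 15, 17, 13, Player 1 chooses M. Subgame-perfect outcome: (M, Z) with payoffs (17, 19).

(M, Z)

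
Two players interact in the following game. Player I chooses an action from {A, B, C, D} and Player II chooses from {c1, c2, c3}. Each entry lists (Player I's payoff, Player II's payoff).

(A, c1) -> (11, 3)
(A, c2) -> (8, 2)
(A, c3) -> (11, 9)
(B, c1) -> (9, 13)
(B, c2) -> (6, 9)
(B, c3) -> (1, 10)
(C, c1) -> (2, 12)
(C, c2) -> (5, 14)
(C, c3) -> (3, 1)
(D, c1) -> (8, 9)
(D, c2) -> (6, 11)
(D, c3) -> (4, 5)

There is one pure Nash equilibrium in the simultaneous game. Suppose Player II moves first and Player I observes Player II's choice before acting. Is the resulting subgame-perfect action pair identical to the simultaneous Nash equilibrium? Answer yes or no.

Backward induction with Player II moving first.
- c1: BR = A, leader payoff 3.
- c2: BR = A, leader payoff 2.
- c3: BR = A, leader payoff 9.
Maximizing over 3, 2, 9, Player II chooses c3. Subgame-perfect outcome: (A, c3) with payoffs (11, 9).
Now find the simultaneous Nash equilibrium.
Player I's best replies: c1→A; c2→A; c3→A.
Player II's best replies: A→c3; B→c1; C→c2; D→c2.
Only (A, c3) has each player best-responding; Nash payoffs (11, 9).
Sequential outcome (A, c3) coincides with the Nash profile (A, c3).

yes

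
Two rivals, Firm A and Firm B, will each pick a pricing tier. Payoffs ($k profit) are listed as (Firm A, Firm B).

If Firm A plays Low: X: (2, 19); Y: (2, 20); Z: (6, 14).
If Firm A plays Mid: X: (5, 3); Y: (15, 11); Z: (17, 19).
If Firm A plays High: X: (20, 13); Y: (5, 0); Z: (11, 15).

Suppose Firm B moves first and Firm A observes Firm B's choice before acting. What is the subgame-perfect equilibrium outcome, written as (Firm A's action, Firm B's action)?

(Mid, Z)

Work backward from Firm A's decision.
- X: BR = High, leader payoff 13.
- Y: BR = Mid, leader payoff 11.
- Z: BR = Mid, leader payoff 19.
Maximizing over 13, 11, 19, Firm B chooses Z. Subgame-perfect outcome: (Mid, Z) with payoffs (17, 19).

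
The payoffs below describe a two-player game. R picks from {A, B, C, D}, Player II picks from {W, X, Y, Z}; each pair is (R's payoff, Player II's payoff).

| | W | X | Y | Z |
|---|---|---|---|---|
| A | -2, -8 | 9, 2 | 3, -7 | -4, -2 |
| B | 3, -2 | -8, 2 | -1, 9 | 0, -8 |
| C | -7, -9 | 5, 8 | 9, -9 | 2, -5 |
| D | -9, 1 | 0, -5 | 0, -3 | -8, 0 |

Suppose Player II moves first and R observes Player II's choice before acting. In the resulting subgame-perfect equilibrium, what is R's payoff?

Work backward from R's decision.
- W → R plays B (best of -2, 3, -7, -9); Player II gets -2.
- X → R plays A (best of 9, -8, 5, 0); Player II gets 2.
- Y → R plays C (best of 3, -1, 9, 0); Player II gets -9.
- Z → R plays C (best of -4, 0, 2, -8); Player II gets -5.
Among -2, 2, -9, -5, the best is 2 at X. Subgame-perfect outcome: (A, X) with payoffs (9, 2).

9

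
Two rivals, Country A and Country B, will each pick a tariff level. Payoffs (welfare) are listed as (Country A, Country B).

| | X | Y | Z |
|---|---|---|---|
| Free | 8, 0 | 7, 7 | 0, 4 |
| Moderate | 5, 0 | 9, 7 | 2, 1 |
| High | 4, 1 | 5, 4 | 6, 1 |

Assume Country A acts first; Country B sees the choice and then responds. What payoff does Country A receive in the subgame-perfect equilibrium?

Country B best-responds to each possible Country A move:
- Free: BR = Y, leader payoff 7.
- Moderate: BR = Y, leader payoff 9.
- High: BR = Y, leader payoff 5.
Among 7, 9, 5, the best is 9 at Moderate. Subgame-perfect outcome: (Moderate, Y) with payoffs (9, 7).

9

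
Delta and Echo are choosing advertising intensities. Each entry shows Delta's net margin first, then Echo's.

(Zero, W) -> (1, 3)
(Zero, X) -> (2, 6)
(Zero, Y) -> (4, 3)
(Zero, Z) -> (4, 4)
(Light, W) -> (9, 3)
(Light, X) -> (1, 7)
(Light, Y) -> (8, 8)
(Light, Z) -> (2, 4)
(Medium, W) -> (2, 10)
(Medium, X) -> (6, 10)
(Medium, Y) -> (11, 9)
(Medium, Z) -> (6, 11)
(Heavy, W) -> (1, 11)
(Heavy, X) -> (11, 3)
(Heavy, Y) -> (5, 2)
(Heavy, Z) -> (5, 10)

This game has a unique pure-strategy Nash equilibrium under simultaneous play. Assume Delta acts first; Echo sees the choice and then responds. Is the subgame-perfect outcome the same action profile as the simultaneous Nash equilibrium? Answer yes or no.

Solve by backward induction (Delta leads).
- Zero: Echo compares 3, 6, 3, 4 and picks X; Delta would get 2.
- Light: Echo compares 3, 7, 8, 4 and picks Y; Delta would get 8.
- Medium: Echo compares 10, 10, 9, 11 and picks Z; Delta would get 6.
- Heavy: Echo compares 11, 3, 2, 10 and picks W; Delta would get 1.
Among 2, 8, 6, 1, the best is 8 at Light. Subgame-perfect outcome: (Light, Y) with payoffs (8, 8).
Under simultaneous play:
Delta's best replies: W→Light; X→Heavy; Y→Medium; Z→Medium.
Echo's best replies: Zero→X; Light→Y; Medium→Z; Heavy→W.
Only (Medium, Z) has each player best-responding; Nash payoffs (6, 11).
Sequential outcome (Light, Y) differs from the Nash profile (Medium, Z).

no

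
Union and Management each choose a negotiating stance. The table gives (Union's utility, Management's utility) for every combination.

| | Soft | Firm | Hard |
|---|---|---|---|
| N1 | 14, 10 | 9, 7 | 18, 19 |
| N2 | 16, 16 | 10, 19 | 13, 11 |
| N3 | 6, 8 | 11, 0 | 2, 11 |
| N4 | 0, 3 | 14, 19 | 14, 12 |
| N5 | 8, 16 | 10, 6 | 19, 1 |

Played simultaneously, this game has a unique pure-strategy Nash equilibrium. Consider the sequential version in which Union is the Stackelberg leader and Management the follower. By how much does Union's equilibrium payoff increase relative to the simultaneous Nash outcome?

Backward induction with Union moving first.
- N1: Management compares 10, 7, 19 and picks Hard; Union would get 18.
- N2: Management compares 16, 19, 11 and picks Firm; Union would get 10.
- N3: Management compares 8, 0, 11 and picks Hard; Union would get 2.
- N4: Management compares 3, 19, 12 and picks Firm; Union would get 14.
- N5: Management compares 16, 6, 1 and picks Soft; Union would get 8.
Union's induced payoffs are 18, 10, 2, 14, 8, so Union commits to N1. Subgame-perfect outcome: (N1, Hard) with payoffs (18, 19).
Under simultaneous play:
Union's best replies: Soft→N2; Firm→N4; Hard→N5.
Management's best replies: N1→Hard; N2→Firm; N3→Hard; N4→Firm; N5→Soft.
Only (N4, Firm) has each player best-responding; Nash payoffs (14, 19).
Union's commitment gain: 18 − 14 = 4.

4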